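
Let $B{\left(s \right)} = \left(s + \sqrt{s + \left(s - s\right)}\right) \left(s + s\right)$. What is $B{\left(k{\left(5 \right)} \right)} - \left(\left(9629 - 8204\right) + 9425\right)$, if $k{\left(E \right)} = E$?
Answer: $-10800 + 10 \sqrt{5} \approx -10778.0$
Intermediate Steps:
$B{\left(s \right)} = 2 s \left(s + \sqrt{s}\right)$ ($B{\left(s \right)} = \left(s + \sqrt{s + 0}\right) 2 s = \left(s + \sqrt{s}\right) 2 s = 2 s \left(s + \sqrt{s}\right)$)
$B{\left(k{\left(5 \right)} \right)} - \left(\left(9629 - 8204\right) + 9425\right) = \left(2 \cdot 5^{2} + 2 \cdot 5^{\frac{3}{2}}\right) - \left(\left(9629 - 8204\right) + 9425\right) = \left(2 \cdot 25 + 2 \cdot 5 \sqrt{5}\right) - \left(1425 + 9425\right) = \left(50 + 10 \sqrt{5}\right) - 10850 = -10800 + 10 \sqrt{5}$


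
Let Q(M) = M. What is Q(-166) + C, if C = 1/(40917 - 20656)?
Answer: -3363325/20261 ≈ -166.00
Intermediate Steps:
C = 1/20261 ≈ 4.9356e-5
Q(-166) + C = -166 + 1/20261 = -3363325/20261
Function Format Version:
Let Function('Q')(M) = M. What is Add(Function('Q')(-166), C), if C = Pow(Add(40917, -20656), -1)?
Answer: Rational(-3363325, 20261) ≈ -166.00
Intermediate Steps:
C = Rational(1, 20261) (C = Pow(20261, -1) = Rational(1, 20261) ≈ 4.9356e-5)
Add(Function('Q')(-166), C) = Add(-166, Rational(1, 20261)) = Rational(-3363325, 20261)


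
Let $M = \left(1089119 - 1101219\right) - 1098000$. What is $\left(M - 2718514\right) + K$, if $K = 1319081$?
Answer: $-2509533$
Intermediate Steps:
$M = -1110100$ ($M = -12100 - 1098000 = -1110100$)
$\left(M - 2718514\right) + K = \left(-1110100 - 2718514\right) + 1319081 = -3828614 + 1319081 = -2509533$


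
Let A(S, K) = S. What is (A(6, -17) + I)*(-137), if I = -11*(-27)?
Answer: -41511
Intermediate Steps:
I = 297
(A(6, -17) + I)*(-137) = (6 + 297)*(-137) = 303*(-137) = -41511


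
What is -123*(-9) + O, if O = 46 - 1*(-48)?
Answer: 1201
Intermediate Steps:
O = 94 (O = 46 + 48 = 94)
-123*(-9) + O = -123*(-9) + 94 = 1107 + 94 = 1201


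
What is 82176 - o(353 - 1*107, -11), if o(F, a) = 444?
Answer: 81732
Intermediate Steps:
82176 - o(353 - 1*107, -11) = 82176 - 1*444 = 82176 - 444 = 81732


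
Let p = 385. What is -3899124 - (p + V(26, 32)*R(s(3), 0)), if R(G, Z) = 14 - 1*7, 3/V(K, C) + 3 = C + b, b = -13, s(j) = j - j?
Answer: -62392165/16 ≈ -3.8995e+6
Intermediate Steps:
s(j) = 0
V(K, C) = 3/(-16 + C) (V(K, C) = 3/(-3 + (C - 13)) = 3/(-3 + (-13 + C)) = 3/(-16 + C))
R(G, Z) = 7 (R(G, Z) = 14 - 7 = 7)
-3899124 - (p + V(26, 32)*R(s(3), 0)) = -3899124 - (385 + (3/(-16 + 32))*7) = -3899124 - (385 + (3/16)*7) = -3899124 - (385 + 21/16) = -3899124 - 1*6181/16 = -3899124 - 6181/16 = -62392165/16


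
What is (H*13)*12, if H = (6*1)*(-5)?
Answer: -4680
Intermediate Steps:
H = -30 (H = 6*(-5) = -30)
(H*13)*12 = -30*13*12 = -390*12 = -4680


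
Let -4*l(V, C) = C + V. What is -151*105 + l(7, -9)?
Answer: -31709/2 ≈ -15855.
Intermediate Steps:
l(V, C) = -C/4 - V/4 (l(V, C) = -(C + V)/4 = -C/4 - V/4)
-151*105 + l(7, -9) = -151*105 + (-¼*(-9) - ¼*7) = -15855 + (9/4 - 7/4) = -15855 + ½ = -31709/2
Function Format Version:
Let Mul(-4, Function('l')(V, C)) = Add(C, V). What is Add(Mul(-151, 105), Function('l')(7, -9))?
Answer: Rational(-31709, 2) ≈ -15855.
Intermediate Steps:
Function('l')(V, C) = Add(Mul(Rational(-1, 4), C), Mul(Rational(-1, 4), V)) (Function('l')(V, C) = Mul(Rational(-1, 4), Add(C, V)) = Add(Mul(Rational(-1, 4), C), Mul(Rational(-1, 4), V)))
Add(Mul(-151, 105), Function('l')(7, -9)) = Add(Mul(-151, 105), Add(Mul(Rational(-1, 4), -9), Mul(Rational(-1, 4), 7))) = Add(-15855, Add(Rational(9, 4), Rational(-7, 4))) = Add(-15855, Rational(1, 2)) = Rational(-31709, 2)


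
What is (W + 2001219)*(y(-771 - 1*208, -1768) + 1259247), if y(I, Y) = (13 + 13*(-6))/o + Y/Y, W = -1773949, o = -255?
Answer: 14595656895470/51 ≈ 2.8619e+11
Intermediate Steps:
y(I, Y) = 64/51 (y(I, Y) = (13 + 13*(-6))/(-255) + Y/Y = (13 - 78)*(-1/255) + 1 = -65*(-1/255) + 1 = 13/51 + 1 = 64/51)
(W + 2001219)*(y(-771 - 1*208, -1768) + 1259247) = (-1773949 + 2001219)*(64/51 + 1259247) = 227270*(64221661/51) = 14595656895470/51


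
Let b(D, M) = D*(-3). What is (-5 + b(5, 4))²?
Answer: 400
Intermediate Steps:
b(D, M) = -3*D
(-5 + b(5, 4))² = (-5 - 3*5)² = (-5 - 15)² = (-20)² = 400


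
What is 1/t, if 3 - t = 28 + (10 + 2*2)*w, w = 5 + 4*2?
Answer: -1/207 ≈ -0.0048309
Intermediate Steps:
w = 13 (w = 5 + 8 = 13)
t = -207 (t = 3 - (28 + (10 + 2*2)*13) = 3 - (28 + (10 + 4)*13) = 3 - (28 + 14*13) = 3 - (28 + 182) = 3 - 1*210 = 3 - 210 = -207)
1/t = 1/(-207) = -1/207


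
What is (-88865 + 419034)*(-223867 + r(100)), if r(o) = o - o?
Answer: -73913943523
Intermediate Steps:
r(o) = 0
(-88865 + 419034)*(-223867 + r(100)) = (-88865 + 419034)*(-223867 + 0) = 330169*(-223867) = -73913943523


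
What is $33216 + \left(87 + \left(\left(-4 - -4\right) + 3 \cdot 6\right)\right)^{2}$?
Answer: $44241$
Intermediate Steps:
$33216 + \left(87 + \left(\left(-4 - -4\right) + 3 \cdot 6\right)\right)^{2} = 33216 + \left(87 + \left(\left(-4 + 4\right) + 18\right)\right)^{2} = 33216 + \left(87 + \left(0 + 18\right)\right)^{2} = 33216 + \left(87 + 18\right)^{2} = 33216 + 105^{2} = 33216 + 11025 = 44241$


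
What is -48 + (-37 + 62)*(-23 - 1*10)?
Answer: -873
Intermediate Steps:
-48 + (-37 + 62)*(-23 - 1*10) = -48 + 25*(-23 - 10) = -48 + 25*(-33) = -48 - 825 = -873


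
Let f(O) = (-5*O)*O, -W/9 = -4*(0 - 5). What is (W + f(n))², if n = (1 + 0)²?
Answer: 34225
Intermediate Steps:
n = 1 (n = 1² = 1)
W = -180 (W = -(-36)*(0 - 5) = -(-36)*(-5) = -9*20 = -180)
f(O) = -5*O²
(W + f(n))² = (-180 - 5*1²)² = (-180 - 5*1)² = (-180 - 5)² = (-185)² = 34225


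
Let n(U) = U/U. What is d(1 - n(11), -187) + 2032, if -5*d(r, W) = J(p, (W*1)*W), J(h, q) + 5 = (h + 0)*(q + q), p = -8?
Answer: 569669/5 ≈ 1.1393e+5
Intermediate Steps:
n(U) = 1
J(h, q) = -5 + 2*h*q (J(h, q) = -5 + (h + 0)*(q + q) = -5 + h*(2*q) = -5 + 2*h*q)
d(r, W) = 1 + 16*W**2/5 (d(r, W) = -(-5 + 2*(-8)*((W*1)*W))/5 = -(-5 + 2*(-8)*(W*W))/5 = -(-5 + 2*(-8)*W**2)/5 = -(-5 - 16*W**2)/5 = 1 + 16*W**2/5)
d(1 - n(11), -187) + 2032 = (1 + (16/5)*(-187)**2) + 2032 = (1 + (16/5)*34969) + 2032 = (1 + 559504/5) + 2032 = 559509/5 + 2032 = 569669/5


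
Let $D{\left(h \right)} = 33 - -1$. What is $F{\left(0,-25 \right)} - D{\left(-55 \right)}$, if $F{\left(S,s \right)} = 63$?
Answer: $29$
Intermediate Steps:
$D{\left(h \right)} = 34$ ($D{\left(h \right)} = 33 + 1 = 34$)
$F{\left(0,-25 \right)} - D{\left(-55 \right)} = 63 - 34 = 29$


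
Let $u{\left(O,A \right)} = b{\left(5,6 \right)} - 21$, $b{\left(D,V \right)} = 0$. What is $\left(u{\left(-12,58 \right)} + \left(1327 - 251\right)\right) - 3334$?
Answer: $-2279$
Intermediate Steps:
$u{\left(O,A \right)} = -21$ ($u{\left(O,A \right)} = 0 - 21 = -21$)
$\left(u{\left(-12,58 \right)} + \left(1327 - 251\right)\right) - 3334 = \left(-21 + \left(1327 - 251\right)\right) - 3334 = \left(-21 + 1076\right) - 3334 = 1055 - 3334 = -2279$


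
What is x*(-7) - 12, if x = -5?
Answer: 23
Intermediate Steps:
x*(-7) - 12 = -5*(-7) - 12 = 35 - 12 = 23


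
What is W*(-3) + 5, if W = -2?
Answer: 11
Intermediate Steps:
W*(-3) + 5 = -2*(-3) + 5 = 6 + 5 = 11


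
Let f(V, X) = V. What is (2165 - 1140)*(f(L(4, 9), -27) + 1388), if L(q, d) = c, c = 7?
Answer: 1429875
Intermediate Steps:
L(q, d) = 7
(2165 - 1140)*(f(L(4, 9), -27) + 1388) = (2165 - 1140)*(7 + 1388) = 1025*1395 = 1429875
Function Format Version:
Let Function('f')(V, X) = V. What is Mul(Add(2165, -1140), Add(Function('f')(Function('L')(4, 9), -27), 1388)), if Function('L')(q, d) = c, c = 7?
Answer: 1429875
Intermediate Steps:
Function('L')(q, d) = 7
Mul(Add(2165, -1140), Add(Function('f')(Function('L')(4, 9), -27), 1388)) = Mul(Add(2165, -1140), Add(7, 1388)) = Mul(1025, 1395) = 1429875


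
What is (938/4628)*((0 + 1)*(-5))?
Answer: -2345/2314 ≈ -1.0134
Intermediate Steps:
(938/4628)*((0 + 1)*(-5)) = (938*(1/4628))*(1*(-5)) = (469/2314)*(-5) = -2345/2314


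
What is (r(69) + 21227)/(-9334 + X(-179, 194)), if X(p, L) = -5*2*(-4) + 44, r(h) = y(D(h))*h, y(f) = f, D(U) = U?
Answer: -12994/4625 ≈ -2.8095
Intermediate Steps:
r(h) = h**2 (r(h) = h*h = h**2)
X(p, L) = 84 (X(p, L) = -10*(-4) + 44 = 40 + 44 = 84)
(r(69) + 21227)/(-9334 + X(-179, 194)) = (69**2 + 21227)/(-9334 + 84) = (4761 + 21227)/(-9250) = 25988*(-1/9250) = -12994/4625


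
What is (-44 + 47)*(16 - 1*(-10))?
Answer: 78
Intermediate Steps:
(-44 + 47)*(16 - 1*(-10)) = 3*(16 + 10) = 3*26 = 78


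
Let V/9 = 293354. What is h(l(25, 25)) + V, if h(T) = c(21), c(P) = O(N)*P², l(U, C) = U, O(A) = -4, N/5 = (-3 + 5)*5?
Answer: 2638422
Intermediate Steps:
V = 2640186 (V = 9*293354 = 2640186)
N = 50 (N = 5*((-3 + 5)*5) = 5*(2*5) = 5*10 = 50)
c(P) = -4*P²
h(T) = -1764 (h(T) = -4*21² = -4*441 = -1764)
h(l(25, 25)) + V = -1764 + 2640186 = 2638422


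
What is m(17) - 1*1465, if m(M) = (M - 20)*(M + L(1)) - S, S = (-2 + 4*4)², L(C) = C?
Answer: -1715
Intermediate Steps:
S = 196 (S = (-2 + 16)² = 14² = 196)
m(M) = -196 + (1 + M)*(-20 + M) (m(M) = (M - 20)*(M + 1) - 1*196 = (-20 + M)*(1 + M) - 196 = (1 + M)*(-20 + M) - 196 = -196 + (1 + M)*(-20 + M))
m(17) - 1*1465 = (-216 + 17² - 19*17) - 1*1465 = (-216 + 289 - 323) - 1465 = -250 - 1465 = -1715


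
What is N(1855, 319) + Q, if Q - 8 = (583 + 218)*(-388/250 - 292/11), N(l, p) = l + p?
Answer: -27945584/1375 ≈ -20324.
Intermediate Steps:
Q = -30934834/1375 (Q = 8 + (583 + 218)*(-388/250 - 292/11) = 8 + 801*(-388*1/250 - 292*1/11) = 8 + 801*(-194/125 - 292/11) = 8 + 801*(-38634/1375) = 8 - 30945834/1375 = -30934834/1375 ≈ -22498.)
N(1855, 319) + Q = (1855 + 319) - 30934834/1375 = 2174 - 30934834/1375 = -27945584/1375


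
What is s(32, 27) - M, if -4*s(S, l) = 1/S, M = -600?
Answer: 76799/128 ≈ 599.99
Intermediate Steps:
s(S, l) = -1/(4*S)
s(32, 27) - M = -¼/32 - 1*(-600) = -¼*1/32 + 600 = -1/128 + 600 = 76799/128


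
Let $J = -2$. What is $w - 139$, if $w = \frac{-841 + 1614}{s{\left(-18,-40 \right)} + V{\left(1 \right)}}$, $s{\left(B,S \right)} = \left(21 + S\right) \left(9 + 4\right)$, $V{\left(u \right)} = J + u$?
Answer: $- \frac{35245}{248} \approx -142.12$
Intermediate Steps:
$V{\left(u \right)} = -2 + u$
$s{\left(B,S \right)} = 273 + 13 S$ ($s{\left(B,S \right)} = \left(21 + S\right) 13 = 273 + 13 S$)
$w = - \frac{773}{248}$ ($w = \frac{-841 + 1614}{\left(273 + 13 \left(-40\right)\right) + \left(-2 + 1\right)} = \frac{773}{\left(273 - 520\right) - 1} = \frac{773}{-247 - 1} = \frac{773}{-248} = 773 \left(- \frac{1}{248}\right) = - \frac{773}{248} \approx -3.1169$)
$w - 139 = - \frac{773}{248} - 139 = - \frac{35245}{248}$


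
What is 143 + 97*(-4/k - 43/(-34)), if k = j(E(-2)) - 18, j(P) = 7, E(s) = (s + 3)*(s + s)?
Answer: 112555/374 ≈ 300.95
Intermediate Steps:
E(s) = 2*s*(3 + s) (E(s) = (3 + s)*(2*s) = 2*s*(3 + s))
k = -11 (k = 7 - 18 = -11)
143 + 97*(-4/k - 43/(-34)) = 143 + 97*(-4/(-11) - 43/(-34)) = 143 + 97*(-4*(-1/11) - 43*(-1/34)) = 143 + 97*(4/11 + 43/34) = 143 + 97*(609/374) = 143 + 59073/374 = 112555/374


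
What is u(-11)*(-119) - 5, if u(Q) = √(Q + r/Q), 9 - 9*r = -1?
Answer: -5 - 119*I*√12089/33 ≈ -5.0 - 396.49*I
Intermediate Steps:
r = 10/9 (r = 1 - ⅑*(-1) = 1 + ⅑ = 10/9 ≈ 1.1111)
u(Q) = √(Q + 10/(9*Q))
u(-11)*(-119) - 5 = (√(9*(-11) + 10/(-11))/3)*(-119) - 5 = (√(-99 + 10*(-1/11))/3)*(-119) - 5 = (√(-99 - 10/11)/3)*(-119) - 5 = (√(-1099/11)/3)*(-119) - 5 = ((I*√12089/11)/3)*(-119) - 5 = (I*√12089/33)*(-119) - 5 = -119*I*√12089/33 - 5 = -5 - 119*I*√12089/33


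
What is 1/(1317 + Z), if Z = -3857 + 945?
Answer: -1/1595 ≈ -0.00062696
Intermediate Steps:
Z = -2912
1/(1317 + Z) = 1/(1317 - 2912) = 1/(-1595) = -1/1595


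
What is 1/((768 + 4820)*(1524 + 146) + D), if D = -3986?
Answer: 1/9327974 ≈ 1.0720e-7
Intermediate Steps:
1/((768 + 4820)*(1524 + 146) + D) = 1/((768 + 4820)*(1524 + 146) - 3986) = 1/(5588*1670 - 3986) = 1/(9331960 - 3986) = 1/9327974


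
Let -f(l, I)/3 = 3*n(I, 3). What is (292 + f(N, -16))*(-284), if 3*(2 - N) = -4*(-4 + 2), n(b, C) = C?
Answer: -75260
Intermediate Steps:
N = -⅔ (N = 2 - (-4)*(-4 + 2)/3 = 2 - (-4)*(-2)/3 = 2 - ⅓*8 = 2 - 8/3 = -⅔ ≈ -0.66667)
f(l, I) = -27 (f(l, I) = -9*3 = -3*9 = -27)
(292 + f(N, -16))*(-284) = (292 - 27)*(-284) = 265*(-284) = -75260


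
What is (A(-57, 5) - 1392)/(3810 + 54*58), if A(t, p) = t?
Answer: -483/2314 ≈ -0.20873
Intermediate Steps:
(A(-57, 5) - 1392)/(3810 + 54*58) = (-57 - 1392)/(3810 + 54*58) = -1449/(3810 + 3132) = -1449/6942 = -1449*1/6942 = -483/2314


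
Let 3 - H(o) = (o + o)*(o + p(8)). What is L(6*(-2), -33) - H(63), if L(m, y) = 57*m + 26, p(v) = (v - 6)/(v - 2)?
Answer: 7319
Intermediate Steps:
p(v) = (-6 + v)/(-2 + v)
H(o) = 3 - 2*o*(⅓ + o) (H(o) = 3 - (o + o)*(o + (-6 + 8)/(-2 + 8)) = 3 - 2*o*(o + 2/6) = 3 - 2*o*(o + (⅙)*2) = 3 - 2*o*(o + ⅓) = 3 - 2*o*(⅓ + o))
L(m, y) = 26 + 57*m
L(6*(-2), -33) - H(63) = (26 + 57*(6*(-2))) - (3 - 2*63² - ⅔*63) = (26 + 57*(-12)) - (3 - 2*3969 - 42) = (26 - 684) - (3 - 7938 - 42) = -658 - 1*(-7977) = -658 + 7977 = 7319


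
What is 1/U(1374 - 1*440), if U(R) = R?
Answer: 1/934 ≈ 0.0010707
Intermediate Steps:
1/U(1374 - 1*440) = 1/(1374 - 1*440) = 1/(1374 - 440) = 1/934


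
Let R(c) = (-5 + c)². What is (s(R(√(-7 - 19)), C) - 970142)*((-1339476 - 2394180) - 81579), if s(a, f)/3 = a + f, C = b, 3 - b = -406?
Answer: 3696649865730 + 114457050*I*√26 ≈ 3.6966e+12 + 5.8362e+8*I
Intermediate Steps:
b = 409 (b = 3 - 1*(-406) = 3 + 406 = 409)
C = 409
s(a, f) = 3*a + 3*f (s(a, f) = 3*(a + f) = 3*a + 3*f)
(s(R(√(-7 - 19)), C) - 970142)*((-1339476 - 2394180) - 81579) = ((3*(-5 + √(-7 - 19))² + 3*409) - 970142)*((-1339476 - 2394180) - 81579) = ((3*(-5 + √(-26))² + 1227) - 970142)*(-3733656 - 81579) = ((3*(-5 + I*√26)² + 1227) - 970142)*(-3815235) = ((1227 + 3*(-5 + I*√26)²) - 970142)*(-3815235) = (-968915 + 3*(-5 + I*√26)²)*(-3815235) = 3696638420025 - 11445705*(-5 + I*√26)²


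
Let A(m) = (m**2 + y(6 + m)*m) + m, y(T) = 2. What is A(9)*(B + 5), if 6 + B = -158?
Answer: -17172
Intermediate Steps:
B = -164 (B = -6 - 158 = -164)
A(m) = m**2 + 3*m (A(m) = (m**2 + 2*m) + m = m**2 + 3*m)
A(9)*(B + 5) = (9*(3 + 9))*(-164 + 5) = (9*12)*(-159) = 108*(-159) = -17172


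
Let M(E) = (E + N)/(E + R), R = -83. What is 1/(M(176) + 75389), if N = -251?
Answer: 31/2337034 ≈ 1.3265e-5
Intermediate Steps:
M(E) = (-251 + E)/(-83 + E) (M(E) = (E - 251)/(E - 83) = (-251 + E)/(-83 + E))
1/(M(176) + 75389) = 1/((-251 + 176)/(-83 + 176) + 75389) = 1/(-75/93 + 75389) = 1/((1/93)*(-75) + 75389) = 1/(-25/31 + 75389) = 1/(2337034/31) = 31/2337034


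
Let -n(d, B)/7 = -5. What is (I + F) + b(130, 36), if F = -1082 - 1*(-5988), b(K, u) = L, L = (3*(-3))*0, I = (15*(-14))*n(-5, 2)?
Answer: -2444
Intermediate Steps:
n(d, B) = 35 (n(d, B) = -7*(-5) = 35)
I = -7350 (I = (15*(-14))*35 = -210*35 = -7350)
L = 0 (L = -9*0 = 0)
b(K, u) = 0
F = 4906 (F = -1082 + 5988 = 4906)
(I + F) + b(130, 36) = (-7350 + 4906) + 0 = -2444 + 0 = -2444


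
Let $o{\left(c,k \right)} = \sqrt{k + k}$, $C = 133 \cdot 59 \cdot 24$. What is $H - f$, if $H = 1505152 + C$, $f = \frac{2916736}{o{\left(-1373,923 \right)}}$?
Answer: $1693480 - \frac{1458368 \sqrt{1846}}{923} \approx 1.6256 \cdot 10^{6}$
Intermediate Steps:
$C = 188328$ ($C = 7847 \cdot 24 = 188328$)
$o{\left(c,k \right)} = \sqrt{2} \sqrt{k}$ ($o{\left(c,k \right)} = \sqrt{2 k} = \sqrt{2} \sqrt{k}$)
$f = \frac{1458368 \sqrt{1846}}{923}$ ($f = \frac{2916736}{\sqrt{2} \sqrt{923}} = \frac{2916736}{\sqrt{1846}} = 2916736 \frac{\sqrt{1846}}{1846} = \frac{1458368 \sqrt{1846}}{923} \approx 67886.0$)
$H = 1693480$ ($H = 1505152 + 188328 = 1693480$)
$H - f = 1693480 - \frac{1458368 \sqrt{1846}}{923}$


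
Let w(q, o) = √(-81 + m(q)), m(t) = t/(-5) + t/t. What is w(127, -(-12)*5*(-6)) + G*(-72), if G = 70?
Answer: -5040 + I*√2635/5 ≈ -5040.0 + 10.266*I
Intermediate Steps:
m(t) = 1 - t/5 (m(t) = t*(-⅕) + 1 = -t/5 + 1 = 1 - t/5)
w(q, o) = √(-80 - q/5) (w(q, o) = √(-81 + (1 - q/5)) = √(-80 - q/5))
w(127, -(-12)*5*(-6)) + G*(-72) = √(-2000 - 5*127)/5 + 70*(-72) = √(-2000 - 635)/5 - 5040 = √(-2635)/5 - 5040 = (I*√2635)/5 - 5040 = I*√2635/5 - 5040 = -5040 + I*√2635/5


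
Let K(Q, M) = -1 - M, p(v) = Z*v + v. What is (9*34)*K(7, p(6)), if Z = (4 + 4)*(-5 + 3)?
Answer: 27234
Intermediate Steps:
Z = -16 (Z = 8*(-2) = -16)
p(v) = -15*v (p(v) = -16*v + v = -15*v)
(9*34)*K(7, p(6)) = (9*34)*(-1 - (-15)*6) = 306*(-1 - 1*(-90)) = 306*(-1 + 90) = 306*89 = 27234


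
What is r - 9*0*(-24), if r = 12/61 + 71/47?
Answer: 4895/2867 ≈ 1.7074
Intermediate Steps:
r = 4895/2867 (r = 12*(1/61) + 71*(1/47) = 12/61 + 71/47 = 4895/2867 ≈ 1.7074)
r - 9*0*(-24) = 4895/2867 - 9*0*(-24) = 4895/2867 + 0*(-24) = 4895/2867 + 0 = 4895/2867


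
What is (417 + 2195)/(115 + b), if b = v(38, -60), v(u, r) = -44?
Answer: 2612/71 ≈ 36.789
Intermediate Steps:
b = -44
(417 + 2195)/(115 + b) = (417 + 2195)/(115 - 44) = 2612/71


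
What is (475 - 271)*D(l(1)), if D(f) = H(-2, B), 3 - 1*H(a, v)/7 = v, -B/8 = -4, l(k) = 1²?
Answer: -41412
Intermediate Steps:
l(k) = 1
B = 32 (B = -8*(-4) = 32)
H(a, v) = 21 - 7*v
D(f) = -203 (D(f) = 21 - 7*32 = 21 - 224 = -203)
(475 - 271)*D(l(1)) = (475 - 271)*(-203) = 204*(-203) = -41412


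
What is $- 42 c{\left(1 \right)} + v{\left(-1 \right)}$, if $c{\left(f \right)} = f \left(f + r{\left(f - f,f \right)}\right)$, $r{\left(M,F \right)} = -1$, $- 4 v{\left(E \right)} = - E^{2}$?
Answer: $\frac{1}{4} \approx 0.25$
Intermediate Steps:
$v{\left(E \right)} = \frac{E^{2}}{4}$ ($v{\left(E \right)} = - \frac{\left(-1\right) E^{2}}{4} = \frac{E^{2}}{4}$)
$c{\left(f \right)} = f \left(-1 + f\right)$ ($c{\left(f \right)} = f \left(f - 1\right) = f \left(-1 + f\right)$)
$- 42 c{\left(1 \right)} + v{\left(-1 \right)} = - 42 \cdot 1 \left(-1 + 1\right) + \frac{\left(-1\right)^{2}}{4} = - 42 \cdot 1 \cdot 0 + \frac{1}{4} \cdot 1 = \left(-42\right) 0 + \frac{1}{4} = 0 + \frac{1}{4} = \frac{1}{4}$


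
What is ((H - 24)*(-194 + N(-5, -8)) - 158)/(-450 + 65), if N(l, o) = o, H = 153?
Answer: 26216/385 ≈ 68.094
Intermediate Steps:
((H - 24)*(-194 + N(-5, -8)) - 158)/(-450 + 65) = ((153 - 24)*(-194 - 8) - 158)/(-450 + 65) = (129*(-202) - 158)/(-385) = (-26058 - 158)*(-1/385) = -26216*(-1/385) = 26216/385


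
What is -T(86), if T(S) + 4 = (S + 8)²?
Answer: -8832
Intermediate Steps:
T(S) = -4 + (8 + S)² (T(S) = -4 + (S + 8)² = -4 + (8 + S)²)
-T(86) = -(-4 + (8 + 86)²) = -(-4 + 94²) = -(-4 + 8836) = -1*8832 = -8832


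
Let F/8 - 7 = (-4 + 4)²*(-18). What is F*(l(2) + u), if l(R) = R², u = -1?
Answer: 168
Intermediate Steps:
F = 56 (F = 56 + 8*((-4 + 4)²*(-18)) = 56 + 8*(0²*(-18)) = 56 + 8*(0*(-18)) = 56 + 8*0 = 56 + 0 = 56)
F*(l(2) + u) = 56*(2² - 1) = 56*(4 - 1) = 56*3 = 168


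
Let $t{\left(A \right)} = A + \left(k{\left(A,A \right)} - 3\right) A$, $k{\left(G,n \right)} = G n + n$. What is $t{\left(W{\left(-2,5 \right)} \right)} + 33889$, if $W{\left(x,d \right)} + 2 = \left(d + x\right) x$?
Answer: $33457$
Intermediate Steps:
$k{\left(G,n \right)} = n + G n$
$W{\left(x,d \right)} = -2 + x \left(d + x\right)$ ($W{\left(x,d \right)} = -2 + \left(d + x\right) x = -2 + x \left(d + x\right)$)
$t{\left(A \right)} = A + A \left(-3 + A \left(1 + A\right)\right)$ ($t{\left(A \right)} = A + \left(A \left(1 + A\right) - 3\right) A = A + \left(-3 + A \left(1 + A\right)\right) A = A + A \left(-3 + A \left(1 + A\right)\right)$)
$t{\left(W{\left(-2,5 \right)} \right)} + 33889 = \left(-2 + \left(-2\right)^{2} + 5 \left(-2\right)\right) \left(-2 + \left(-2 + \left(-2\right)^{2} + 5 \left(-2\right)\right) \left(1 + \left(-2 + \left(-2\right)^{2} + 5 \left(-2\right)\right)\right)\right) + 33889 = \left(-2 + 4 - 10\right) \left(-2 + \left(-2 + 4 - 10\right) \left(1 - 8\right)\right) + 33889 = - 8 \left(-2 - 8 \left(1 - 8\right)\right) + 33889 = - 8 \left(-2 - -56\right) + 33889 = - 8 \left(-2 + 56\right) + 33889 = \left(-8\right) 54 + 33889 = -432 + 33889 = 33457$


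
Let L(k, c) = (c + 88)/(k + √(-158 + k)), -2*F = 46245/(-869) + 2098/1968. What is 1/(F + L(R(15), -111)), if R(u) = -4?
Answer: 6921985433656656/184773468725883953 - 302712316055424*I*√2/184773468725883953 ≈ 0.037462 - 0.0023169*I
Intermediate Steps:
F = 44593499/1710192 (F = -(46245/(-869) + 2098/1968)/2 = -(46245*(-1/869) + 2098*(1/1968))/2 = -(-46245/869 + 1049/984)/2 = -½*(-44593499/855096) = 44593499/1710192 ≈ 26.075)
L(k, c) = (88 + c)/(k + √(-158 + k))
1/(F + L(R(15), -111)) = 1/(44593499/1710192 + (88 - 111)/(-4 + √(-158 - 4))) = 1/(44593499/1710192 - 23/(-4 + √(-162))) = 1/(44593499/1710192 - 23/(-4 + 9*I*√2))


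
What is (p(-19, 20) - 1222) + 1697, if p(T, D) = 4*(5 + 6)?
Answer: 519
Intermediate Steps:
p(T, D) = 44 (p(T, D) = 4*11 = 44)
(p(-19, 20) - 1222) + 1697 = (44 - 1222) + 1697 = -1178 + 1697 = 519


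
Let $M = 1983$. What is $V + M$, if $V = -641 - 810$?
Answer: $532$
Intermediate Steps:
$V = -1451$
$V + M = -1451 + 1983 = 532$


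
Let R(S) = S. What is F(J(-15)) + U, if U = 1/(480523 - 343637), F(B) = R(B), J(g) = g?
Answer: -2053289/136886 ≈ -15.000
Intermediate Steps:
F(B) = B
U = 1/136886 ≈ 7.3054e-6
F(J(-15)) + U = -15 + 1/136886 = -2053289/136886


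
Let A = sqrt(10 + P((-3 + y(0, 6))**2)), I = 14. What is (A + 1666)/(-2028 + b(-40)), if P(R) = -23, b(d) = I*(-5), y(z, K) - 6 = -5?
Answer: -833/1049 - I*sqrt(13)/2098 ≈ -0.79409 - 0.0017186*I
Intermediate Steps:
y(z, K) = 1 (y(z, K) = 6 - 5 = 1)
b(d) = -70 (b(d) = 14*(-5) = -70)
A = I*sqrt(13) (A = sqrt(10 - 23) = sqrt(-13) = I*sqrt(13) ≈ 3.6056*I)
(A + 1666)/(-2028 + b(-40)) = (I*sqrt(13) + 1666)/(-2028 - 70) = (1666 + I*sqrt(13))/(-2098) = (1666 + I*sqrt(13))*(-1/2098) = -833/1049 - I*sqrt(13)/2098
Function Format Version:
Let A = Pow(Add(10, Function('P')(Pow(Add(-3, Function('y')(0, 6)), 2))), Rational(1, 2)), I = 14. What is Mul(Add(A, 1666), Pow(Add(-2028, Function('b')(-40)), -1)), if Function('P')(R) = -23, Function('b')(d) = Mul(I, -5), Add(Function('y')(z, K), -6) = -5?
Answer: Add(Rational(-833, 1049), Mul(Rational(-1, 2098), I, Pow(13, Rational(1, 2)))) ≈ Add(-0.79409, Mul(-0.0017186, I))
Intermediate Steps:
Function('y')(z, K) = 1 (Function('y')(z, K) = Add(6, -5) = 1)
Function('b')(d) = -70 (Function('b')(d) = Mul(14, -5) = -70)
A = Mul(I, Pow(13, Rational(1, 2))) (A = Pow(Add(10, -23), Rational(1, 2)) = Pow(-13, Rational(1, 2)) = Mul(I, Pow(13, Rational(1, 2))) ≈ Mul(3.6056, I))
Mul(Add(A, 1666), Pow(Add(-2028, Function('b')(-40)), -1)) = Mul(Add(Mul(I, Pow(13, Rational(1, 2))), 1666), Pow(Add(-2028, -70), -1)) = Mul(Add(1666, Mul(I, Pow(13, Rational(1, 2)))), Pow(-2098, -1)) = Mul(Add(1666, Mul(I, Pow(13, Rational(1, 2)))), Rational(-1, 2098)) = Add(Rational(-833, 1049), Mul(Rational(-1, 2098), I, Pow(13, Rational(1, 2))))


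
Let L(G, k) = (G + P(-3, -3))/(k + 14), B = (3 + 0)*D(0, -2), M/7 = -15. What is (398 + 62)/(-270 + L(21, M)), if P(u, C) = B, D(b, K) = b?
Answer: -5980/3513 ≈ -1.7022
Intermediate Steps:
M = -105 (M = 7*(-15) = -105)
B = 0 (B = (3 + 0)*0 = 3*0 = 0)
P(u, C) = 0
L(G, k) = G/(14 + k) (L(G, k) = (G + 0)/(k + 14) = G/(14 + k))
(398 + 62)/(-270 + L(21, M)) = (398 + 62)/(-270 + 21/(14 - 105)) = 460/(-270 + 21/(-91)) = 460/(-270 + 21*(-1/91)) = 460/(-270 - 3/13) = 460/(-3513/13) = 460*(-13/3513) = -5980/3513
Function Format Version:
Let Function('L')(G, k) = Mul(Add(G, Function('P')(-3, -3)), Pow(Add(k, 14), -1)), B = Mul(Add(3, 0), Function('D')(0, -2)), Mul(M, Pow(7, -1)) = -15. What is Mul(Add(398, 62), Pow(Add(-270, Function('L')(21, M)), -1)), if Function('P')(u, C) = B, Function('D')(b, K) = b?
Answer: Rational(-5980, 3513) ≈ -1.7022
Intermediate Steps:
M = -105 (M = Mul(7, -15) = -105)
B = 0 (B = Mul(Add(3, 0), 0) = Mul(3, 0) = 0)
Function('P')(u, C) = 0
Function('L')(G, k) = Mul(G, Pow(Add(14, k), -1)) (Function('L')(G, k) = Mul(Add(G, 0), Pow(Add(k, 14), -1)) = Mul(G, Pow(Add(14, k), -1)))
Mul(Add(398, 62), Pow(Add(-270, Function('L')(21, M)), -1)) = Mul(Add(398, 62), Pow(Add(-270, Mul(21, Pow(Add(14, -105), -1))), -1)) = Mul(460, Pow(Add(-270, Mul(21, Pow(-91, -1))), -1)) = Mul(460, Pow(Add(-270, Mul(21, Rational(-1, 91))), -1)) = Mul(460, Pow(Add(-270, Rational(-3, 13)), -1)) = Mul(460, Pow(Rational(-3513, 13), -1)) = Mul(460, Rational(-13, 3513)) = Rational(-5980, 3513)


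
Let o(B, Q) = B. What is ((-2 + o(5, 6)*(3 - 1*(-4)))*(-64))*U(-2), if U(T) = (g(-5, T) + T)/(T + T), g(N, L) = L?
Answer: -2112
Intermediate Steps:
U(T) = 1 (U(T) = (T + T)/(T + T) = (2*T)/((2*T)) = (2*T)*(1/(2*T)) = 1)
((-2 + o(5, 6)*(3 - 1*(-4)))*(-64))*U(-2) = ((-2 + 5*(3 - 1*(-4)))*(-64))*1 = ((-2 + 5*(3 + 4))*(-64))*1 = ((-2 + 5*7)*(-64))*1 = ((-2 + 35)*(-64))*1 = (33*(-64))*1 = -2112*1 = -2112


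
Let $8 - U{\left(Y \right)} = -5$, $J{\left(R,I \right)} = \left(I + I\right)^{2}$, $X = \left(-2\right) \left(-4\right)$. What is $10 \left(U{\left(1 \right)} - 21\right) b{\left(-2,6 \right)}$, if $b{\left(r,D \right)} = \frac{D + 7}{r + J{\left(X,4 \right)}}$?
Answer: $- \frac{520}{31} \approx -16.774$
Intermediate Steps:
$X = 8$
$J{\left(R,I \right)} = 4 I^{2}$ ($J{\left(R,I \right)} = \left(2 I\right)^{2} = 4 I^{2}$)
$U{\left(Y \right)} = 13$ ($U{\left(Y \right)} = 8 - -5 = 8 + 5 = 13$)
$b{\left(r,D \right)} = \frac{7 + D}{64 + r}$ ($b{\left(r,D \right)} = \frac{D + 7}{r + 4 \cdot 4^{2}} = \frac{7 + D}{r + 4 \cdot 16} = \frac{7 + D}{r + 64} = \frac{7 + D}{64 + r}$)
$10 \left(U{\left(1 \right)} - 21\right) b{\left(-2,6 \right)} = 10 \left(13 - 21\right) \frac{7 + 6}{64 - 2} = 10 \left(-8\right) \frac{1}{62} \cdot 13 = - 80 \cdot \frac{1}{62} \cdot 13 = \left(-80\right) \frac{13}{62} = - \frac{520}{31}$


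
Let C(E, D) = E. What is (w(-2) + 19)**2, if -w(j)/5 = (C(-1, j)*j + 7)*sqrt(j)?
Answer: (19 - 45*I*sqrt(2))**2 ≈ -3689.0 - 2418.3*I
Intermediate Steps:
w(j) = -5*sqrt(j)*(7 - j) (w(j) = -5*(-j + 7)*sqrt(j) = -5*(7 - j)*sqrt(j) = -5*sqrt(j)*(7 - j))
(w(-2) + 19)**2 = (5*sqrt(-2)*(-7 - 2) + 19)**2 = (5*(I*sqrt(2))*(-9) + 19)**2 = (-45*I*sqrt(2) + 19)**2 = (19 - 45*I*sqrt(2))**2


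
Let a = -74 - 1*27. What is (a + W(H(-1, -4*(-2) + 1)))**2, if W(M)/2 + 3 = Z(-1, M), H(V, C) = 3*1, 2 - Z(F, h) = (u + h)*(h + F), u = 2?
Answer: 15129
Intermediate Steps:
a = -101 (a = -74 - 27 = -101)
Z(F, h) = 2 - (2 + h)*(F + h) (Z(F, h) = 2 - (2 + h)*(h + F) = 2 - (2 + h)*(F + h))
H(V, C) = 3
W(M) = 2 - 2*M - 2*M**2 (W(M) = -6 + 2*(2 - M**2 - 2*(-1) - 2*M - 1*(-1)*M) = -6 + 2*(2 - M**2 + 2 - 2*M + M) = -6 + 2*(4 - M - M**2) = -6 + (8 - 2*M - 2*M**2) = 2 - 2*M - 2*M**2)
(a + W(H(-1, -4*(-2) + 1)))**2 = (-101 + (2 - 2*3 - 2*3**2))**2 = (-101 + (2 - 6 - 2*9))**2 = (-101 + (2 - 6 - 18))**2 = (-101 - 22)**2 = (-123)**2 = 15129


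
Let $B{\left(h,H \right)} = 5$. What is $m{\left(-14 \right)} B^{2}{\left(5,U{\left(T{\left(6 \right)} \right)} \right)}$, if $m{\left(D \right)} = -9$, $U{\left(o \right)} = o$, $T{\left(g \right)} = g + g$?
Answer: $-225$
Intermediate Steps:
$T{\left(g \right)} = 2 g$
$m{\left(-14 \right)} B^{2}{\left(5,U{\left(T{\left(6 \right)} \right)} \right)} = - 9 \cdot 5^{2} = \left(-9\right) 25 = -225$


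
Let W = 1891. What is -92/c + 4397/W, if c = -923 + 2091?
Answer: 1240431/552172 ≈ 2.2465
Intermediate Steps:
c = 1168
-92/c + 4397/W = -92/1168 + 4397/1891 = -92*1/1168 + 4397*(1/1891) = -23/292 + 4397/1891 = 1240431/552172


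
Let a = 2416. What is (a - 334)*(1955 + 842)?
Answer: 5823354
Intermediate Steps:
(a - 334)*(1955 + 842) = (2416 - 334)*(1955 + 842) = 2082*2797 = 5823354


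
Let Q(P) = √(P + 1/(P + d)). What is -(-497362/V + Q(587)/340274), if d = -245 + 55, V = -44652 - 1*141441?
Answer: -497362/186093 - 2*√5782305/67544389 ≈ -2.6727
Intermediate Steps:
V = -186093 (V = -44652 - 141441 = -186093)
d = -190
Q(P) = √(P + 1/(-190 + P)) (Q(P) = √(P + 1/(P - 190)) = √(P + 1/(-190 + P)))
-(-497362/V + Q(587)/340274) = -(-497362/(-186093) + √((1 + 587*(-190 + 587))/(-190 + 587))/340274) = -(-497362*(-1/186093) + √((1 + 587*397)/397)*(1/340274)) = -(497362/186093 + √((1 + 233039)/397)*(1/340274)) = -(497362/186093 + √((1/397)*233040)*(1/340274)) = -(497362/186093 + √(233040/397)*(1/340274)) = -(497362/186093 + (4*√5782305/397)*(1/340274)) = -(497362/186093 + 2*√5782305/67544389) = -497362/186093 - 2*√5782305/67544389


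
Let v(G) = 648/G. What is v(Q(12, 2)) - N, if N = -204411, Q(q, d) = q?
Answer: 204465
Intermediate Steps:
v(Q(12, 2)) - N = 648/12 - 1*(-204411) = 648*(1/12) + 204411 = 54 + 204411 = 204465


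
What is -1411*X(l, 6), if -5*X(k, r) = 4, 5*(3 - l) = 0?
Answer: 5644/5 ≈ 1128.8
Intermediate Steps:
l = 3 (l = 3 - ⅕*0 = 3 + 0 = 3)
X(k, r) = -⅘ (X(k, r) = -⅕*4 = -⅘)
-1411*X(l, 6) = -1411*(-⅘) = 5644/5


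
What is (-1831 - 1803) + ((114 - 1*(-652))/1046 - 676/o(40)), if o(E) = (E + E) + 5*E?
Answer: -133102317/36610 ≈ -3635.7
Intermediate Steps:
o(E) = 7*E (o(E) = 2*E + 5*E = 7*E)
(-1831 - 1803) + ((114 - 1*(-652))/1046 - 676/o(40)) = (-1831 - 1803) + ((114 - 1*(-652))/1046 - 676/(7*40)) = -3634 + ((114 + 652)*(1/1046) - 676/280) = -3634 + (766*(1/1046) - 676*1/280) = -3634 + (383/523 - 169/70) = -3634 - 61577/36610 = -133102317/36610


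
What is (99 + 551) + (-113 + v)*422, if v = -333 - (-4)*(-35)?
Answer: -246642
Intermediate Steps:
v = -473 (v = -333 - 1*140 = -333 - 140 = -473)
(99 + 551) + (-113 + v)*422 = (99 + 551) + (-113 - 473)*422 = 650 - 586*422 = 650 - 247292 = -246642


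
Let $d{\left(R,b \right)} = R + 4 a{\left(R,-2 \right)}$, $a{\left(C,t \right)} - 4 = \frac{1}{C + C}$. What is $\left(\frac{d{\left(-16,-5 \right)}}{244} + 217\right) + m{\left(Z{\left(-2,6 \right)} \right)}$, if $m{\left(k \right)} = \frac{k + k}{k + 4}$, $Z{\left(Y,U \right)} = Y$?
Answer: $\frac{419679}{1952} \approx 215.0$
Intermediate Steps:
$a{\left(C,t \right)} = 4 + \frac{1}{2 C}$ ($a{\left(C,t \right)} = 4 + \frac{1}{C + C} = 4 + \frac{1}{2 C}$)
$d{\left(R,b \right)} = 16 + R + \frac{2}{R}$ ($d{\left(R,b \right)} = R + 4 \left(4 + \frac{1}{2 R}\right) = R + \left(16 + \frac{2}{R}\right) = 16 + R + \frac{2}{R}$)
$m{\left(k \right)} = \frac{2 k}{4 + k}$
$\left(\frac{d{\left(-16,-5 \right)}}{244} + 217\right) + m{\left(Z{\left(-2,6 \right)} \right)} = \left(\frac{16 - 16 + \frac{2}{-16}}{244} + 217\right) + 2 \left(-2\right) \frac{1}{4 - 2} = \left(\left(16 - 16 + 2 \left(- \frac{1}{16}\right)\right) \frac{1}{244} + 217\right) + 2 \left(-2\right) \frac{1}{2} = \left(\left(16 - 16 - \frac{1}{8}\right) \frac{1}{244} + 217\right) + 2 \left(-2\right) \frac{1}{2} = \left(\left(- \frac{1}{8}\right) \frac{1}{244} + 217\right) - 2 = \left(- \frac{1}{1952} + 217\right) - 2 = \frac{423583}{1952} - 2 = \frac{419679}{1952}$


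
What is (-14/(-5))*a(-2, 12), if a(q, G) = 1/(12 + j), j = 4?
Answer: 7/40 ≈ 0.17500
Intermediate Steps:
a(q, G) = 1/16 (a(q, G) = 1/(12 + 4) = 1/16)
(-14/(-5))*a(-2, 12) = -14/(-5)*(1/16) = -14*(-1/5)*(1/16) = (14/5)*(1/16) = 7/40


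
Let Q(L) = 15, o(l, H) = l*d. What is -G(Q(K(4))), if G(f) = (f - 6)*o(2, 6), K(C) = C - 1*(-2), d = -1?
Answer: 18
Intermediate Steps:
o(l, H) = -l (o(l, H) = l*(-1) = -l)
K(C) = 2 + C (K(C) = C + 2 = 2 + C)
G(f) = 12 - 2*f (G(f) = (f - 6)*(-1*2) = (-6 + f)*(-2) = 12 - 2*f)
-G(Q(K(4))) = -(12 - 2*15) = -(12 - 30) = -1*(-18) = 18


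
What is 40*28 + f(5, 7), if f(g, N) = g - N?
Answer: 1118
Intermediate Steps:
40*28 + f(5, 7) = 40*28 + (5 - 1*7) = 1120 + (5 - 7) = 1120 - 2 = 1118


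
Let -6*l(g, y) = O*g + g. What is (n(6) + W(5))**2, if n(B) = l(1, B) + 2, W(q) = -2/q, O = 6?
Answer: 169/900 ≈ 0.18778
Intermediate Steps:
l(g, y) = -7*g/6 (l(g, y) = -(6*g + g)/6 = -7*g/6)
n(B) = 5/6 (n(B) = -7/6*1 + 2 = -7/6 + 2 = 5/6)
(n(6) + W(5))**2 = (5/6 - 2/5)**2 = (13/30)**2 = 169/900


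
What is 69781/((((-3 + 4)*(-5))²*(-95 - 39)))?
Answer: -69781/3350 ≈ -20.830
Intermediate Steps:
69781/((((-3 + 4)*(-5))²*(-95 - 39))) = 69781/(((1*(-5))²*(-134))) = 69781/(((-5)²*(-134))) = 69781/((25*(-134))) = 69781/(-3350) = 69781*(-1/3350) = -69781/3350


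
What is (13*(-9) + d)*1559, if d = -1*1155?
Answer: -1983048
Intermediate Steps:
d = -1155
(13*(-9) + d)*1559 = (13*(-9) - 1155)*1559 = (-117 - 1155)*1559 = -1272*1559 = -1983048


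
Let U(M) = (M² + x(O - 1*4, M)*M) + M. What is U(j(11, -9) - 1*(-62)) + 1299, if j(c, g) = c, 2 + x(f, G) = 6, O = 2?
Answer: 6993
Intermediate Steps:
x(f, G) = 4 (x(f, G) = -2 + 6 = 4)
U(M) = M² + 5*M (U(M) = (M² + 4*M) + M = M² + 5*M)
U(j(11, -9) - 1*(-62)) + 1299 = (11 - 1*(-62))*(5 + (11 - 1*(-62))) + 1299 = (11 + 62)*(5 + (11 + 62)) + 1299 = 73*(5 + 73) + 1299 = 73*78 + 1299 = 5694 + 1299 = 6993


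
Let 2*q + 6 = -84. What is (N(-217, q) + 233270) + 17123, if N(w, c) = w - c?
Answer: 250221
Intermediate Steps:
q = -45 (q = -3 + (½)*(-84) = -3 - 42 = -45)
(N(-217, q) + 233270) + 17123 = ((-217 - 1*(-45)) + 233270) + 17123 = ((-217 + 45) + 233270) + 17123 = (-172 + 233270) + 17123 = 233098 + 17123 = 250221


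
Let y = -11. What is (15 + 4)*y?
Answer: -209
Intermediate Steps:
(15 + 4)*y = (15 + 4)*(-11) = 19*(-11) = -209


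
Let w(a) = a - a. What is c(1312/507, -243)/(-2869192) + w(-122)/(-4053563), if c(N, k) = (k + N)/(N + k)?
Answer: -1/2869192 ≈ -3.4853e-7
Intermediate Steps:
w(a) = 0
c(N, k) = 1 (c(N, k) = (N + k)/(N + k) = 1)
c(1312/507, -243)/(-2869192) + w(-122)/(-4053563) = 1/(-2869192) + 0/(-4053563) = 1*(-1/2869192) + 0*(-1/4053563) = -1/2869192 + 0 = -1/2869192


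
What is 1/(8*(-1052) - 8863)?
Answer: -1/17279 ≈ -5.7874e-5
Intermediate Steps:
1/(8*(-1052) - 8863) = 1/(-8416 - 8863) = 1/(-17279) = -1/17279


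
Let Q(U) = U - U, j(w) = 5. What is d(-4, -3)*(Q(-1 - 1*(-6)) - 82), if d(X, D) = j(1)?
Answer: -410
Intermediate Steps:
Q(U) = 0
d(X, D) = 5
d(-4, -3)*(Q(-1 - 1*(-6)) - 82) = 5*(0 - 82) = 5*(-82) = -410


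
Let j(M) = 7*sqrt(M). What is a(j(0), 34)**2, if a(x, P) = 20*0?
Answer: 0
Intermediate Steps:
a(x, P) = 0
a(j(0), 34)**2 = 0**2 = 0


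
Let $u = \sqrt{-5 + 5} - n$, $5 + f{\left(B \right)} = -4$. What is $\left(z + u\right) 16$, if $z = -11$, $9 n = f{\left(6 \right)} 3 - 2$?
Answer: $- \frac{1120}{9} \approx -124.44$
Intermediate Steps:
$f{\left(B \right)} = -9$ ($f{\left(B \right)} = -5 - 4 = -9$)
$n = - \frac{29}{9}$ ($n = \frac{\left(-9\right) 3 - 2}{9} = \frac{-27 - 2}{9} = \frac{1}{9} \left(-29\right) = - \frac{29}{9} \approx -3.2222$)
$u = \frac{29}{9}$ ($u = \sqrt{-5 + 5} - - \frac{29}{9} = \sqrt{0} + \frac{29}{9} = 0 + \frac{29}{9} = \frac{29}{9} \approx 3.2222$)
$\left(z + u\right) 16 = \left(-11 + \frac{29}{9}\right) 16 = \left(- \frac{70}{9}\right) 16 = - \frac{1120}{9}$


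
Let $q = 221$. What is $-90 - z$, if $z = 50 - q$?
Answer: $81$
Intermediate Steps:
$z = -171$ ($z = 50 - 221 = -171$)
$-90 - z = -90 - -171 = -90 + 171 = 81$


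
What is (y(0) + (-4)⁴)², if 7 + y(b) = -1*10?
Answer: 57121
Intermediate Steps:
y(b) = -17 (y(b) = -7 - 1*10 = -7 - 10 = -17)
(y(0) + (-4)⁴)² = (-17 + (-4)⁴)² = (-17 + 256)² = 239² = 57121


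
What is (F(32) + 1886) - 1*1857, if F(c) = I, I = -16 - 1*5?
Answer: 8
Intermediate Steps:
I = -21 (I = -16 - 5 = -21)
F(c) = -21
(F(32) + 1886) - 1*1857 = (-21 + 1886) - 1*1857 = 1865 - 1857 = 8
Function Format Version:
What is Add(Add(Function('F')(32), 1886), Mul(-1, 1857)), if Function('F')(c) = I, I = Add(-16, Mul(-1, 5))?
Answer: 8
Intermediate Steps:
I = -21 (I = Add(-16, -5) = -21)
Function('F')(c) = -21
Add(Add(Function('F')(32), 1886), Mul(-1, 1857)) = Add(Add(-21, 1886), Mul(-1, 1857)) = Add(1865, -1857) = 8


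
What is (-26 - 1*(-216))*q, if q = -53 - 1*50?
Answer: -19570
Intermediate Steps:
q = -103 (q = -53 - 50 = -103)
(-26 - 1*(-216))*q = (-26 - 1*(-216))*(-103) = (-26 + 216)*(-103) = 190*(-103) = -19570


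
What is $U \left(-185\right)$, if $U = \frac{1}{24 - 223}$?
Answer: $\frac{185}{199} \approx 0.92965$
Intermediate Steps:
$U = - \frac{1}{199}$ ($U = \frac{1}{-199} = - \frac{1}{199} \approx -0.0050251$)
$U \left(-185\right) = \left(- \frac{1}{199}\right) \left(-185\right) = \frac{185}{199}$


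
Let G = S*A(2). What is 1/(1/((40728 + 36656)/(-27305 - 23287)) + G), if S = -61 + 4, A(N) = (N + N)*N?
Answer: -569/259836 ≈ -0.0021898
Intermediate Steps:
A(N) = 2*N**2 (A(N) = (2*N)*N = 2*N**2)
S = -57
G = -456 (G = -114*2**2 = -114*4 = -57*8 = -456)
1/(1/((40728 + 36656)/(-27305 - 23287)) + G) = 1/(1/((40728 + 36656)/(-27305 - 23287)) - 456) = 1/(1/(77384/(-50592)) - 456) = 1/(1/(77384*(-1/50592)) - 456) = 1/(1/(-569/372) - 456) = 1/(-372/569 - 456) = 1/(-259836/569) = -569/259836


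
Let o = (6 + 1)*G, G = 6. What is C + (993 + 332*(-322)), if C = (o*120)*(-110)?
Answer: -660311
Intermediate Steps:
o = 42 (o = (6 + 1)*6 = 7*6 = 42)
C = -554400 (C = (42*120)*(-110) = 5040*(-110) = -554400)
C + (993 + 332*(-322)) = -554400 + (993 + 332*(-322)) = -554400 + (993 - 106904) = -554400 - 105911 = -660311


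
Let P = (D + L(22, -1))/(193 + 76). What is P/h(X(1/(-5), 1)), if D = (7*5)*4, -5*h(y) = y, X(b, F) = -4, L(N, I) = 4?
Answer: 180/269 ≈ 0.66914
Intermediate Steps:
h(y) = -y/5
D = 140 (D = 35*4 = 140)
P = 144/269 (P = (140 + 4)/(193 + 76) = 144/269 ≈ 0.53532)
P/h(X(1/(-5), 1)) = 144/(269*((-⅕*(-4)))) = 144/(269*(⅘)) = (144/269)*(5/4) = 180/269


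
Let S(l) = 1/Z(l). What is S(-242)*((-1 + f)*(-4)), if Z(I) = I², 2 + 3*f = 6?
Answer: -1/43923 ≈ -2.2767e-5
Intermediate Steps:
f = 4/3 (f = -⅔ + (⅓)*6 = -⅔ + 2 = 4/3 ≈ 1.3333)
S(l) = l⁻² (S(l) = 1/(l²) = l⁻²)
S(-242)*((-1 + f)*(-4)) = ((-1 + 4/3)*(-4))/(-242)² = ((⅓)*(-4))/58564 = (1/58564)*(-4/3) = -1/43923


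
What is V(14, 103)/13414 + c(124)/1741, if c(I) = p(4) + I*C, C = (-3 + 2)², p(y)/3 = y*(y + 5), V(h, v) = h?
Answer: 1568211/11676887 ≈ 0.13430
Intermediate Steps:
p(y) = 3*y*(5 + y) (p(y) = 3*(y*(y + 5)) = 3*(y*(5 + y)) = 3*y*(5 + y))
C = 1 (C = (-1)² = 1)
c(I) = 108 + I (c(I) = 3*4*(5 + 4) + I*1 = 3*4*9 + I = 108 + I)
V(14, 103)/13414 + c(124)/1741 = 14/13414 + (108 + 124)/1741 = 14*(1/13414) + 232*(1/1741) = 7/6707 + 232/1741 = 1568211/11676887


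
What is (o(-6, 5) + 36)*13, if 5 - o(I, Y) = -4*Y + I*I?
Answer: 325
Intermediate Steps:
o(I, Y) = 5 - I² + 4*Y (o(I, Y) = 5 - (-4*Y + I*I) = 5 - (-4*Y + I²) = 5 - (I² - 4*Y) = 5 + (-I² + 4*Y) = 5 - I² + 4*Y)
(o(-6, 5) + 36)*13 = ((5 - 1*(-6)² + 4*5) + 36)*13 = ((5 - 1*36 + 20) + 36)*13 = ((5 - 36 + 20) + 36)*13 = (-11 + 36)*13 = 25*13 = 325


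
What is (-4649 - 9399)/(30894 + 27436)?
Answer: -7024/29165 ≈ -0.24084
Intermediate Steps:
(-4649 - 9399)/(30894 + 27436) = -14048/58330 = -14048*1/58330 = -7024/29165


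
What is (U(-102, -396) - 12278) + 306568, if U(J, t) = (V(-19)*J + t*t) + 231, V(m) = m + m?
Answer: 455213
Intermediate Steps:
V(m) = 2*m
U(J, t) = 231 + t² - 38*J (U(J, t) = ((2*(-19))*J + t*t) + 231 = (-38*J + t²) + 231 = (t² - 38*J) + 231 = 231 + t² - 38*J)
(U(-102, -396) - 12278) + 306568 = ((231 + (-396)² - 38*(-102)) - 12278) + 306568 = ((231 + 156816 + 3876) - 12278) + 306568 = (160923 - 12278) + 306568 = 148645 + 306568 = 455213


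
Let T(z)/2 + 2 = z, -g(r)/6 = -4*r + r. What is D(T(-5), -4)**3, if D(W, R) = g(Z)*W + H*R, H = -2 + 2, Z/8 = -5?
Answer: 1024192512000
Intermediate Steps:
Z = -40 (Z = 8*(-5) = -40)
g(r) = 18*r (g(r) = -6*(-4*r + r) = -(-18)*r = 18*r)
H = 0
T(z) = -4 + 2*z
D(W, R) = -720*W (D(W, R) = (18*(-40))*W + 0*R = -720*W + 0 = -720*W)
D(T(-5), -4)**3 = (-720*(-4 + 2*(-5)))**3 = (-720*(-4 - 10))**3 = (-720*(-14))**3 = 10080**3 = 1024192512000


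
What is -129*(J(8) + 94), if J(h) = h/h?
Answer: -12255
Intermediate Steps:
J(h) = 1
-129*(J(8) + 94) = -129*(1 + 94) = -129*95 = -12255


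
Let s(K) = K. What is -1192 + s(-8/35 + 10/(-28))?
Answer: -83481/70 ≈ -1192.6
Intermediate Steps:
-1192 + s(-8/35 + 10/(-28)) = -1192 + (-8/35 + 10/(-28)) = -1192 + (-8*1/35 + 10*(-1/28)) = -1192 + (-8/35 - 5/14) = -1192 - 41/70 = -83481/70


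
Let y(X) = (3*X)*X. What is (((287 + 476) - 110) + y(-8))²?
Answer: 714025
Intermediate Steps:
y(X) = 3*X²
(((287 + 476) - 110) + y(-8))² = (((287 + 476) - 110) + 3*(-8)²)² = ((763 - 110) + 3*64)² = (653 + 192)² = 845² = 714025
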